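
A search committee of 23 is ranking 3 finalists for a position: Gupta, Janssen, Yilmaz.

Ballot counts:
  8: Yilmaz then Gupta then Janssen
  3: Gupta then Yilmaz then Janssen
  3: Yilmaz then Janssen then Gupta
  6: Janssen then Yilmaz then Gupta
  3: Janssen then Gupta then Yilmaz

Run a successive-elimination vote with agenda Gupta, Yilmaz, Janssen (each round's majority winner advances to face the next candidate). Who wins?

Yilmaz

Round 1: Gupta vs Yilmaz — 6–17, Yilmaz advances.
Round 2: Yilmaz vs Janssen — 14–9, Yilmaz advances.
Yilmaz survives the agenda.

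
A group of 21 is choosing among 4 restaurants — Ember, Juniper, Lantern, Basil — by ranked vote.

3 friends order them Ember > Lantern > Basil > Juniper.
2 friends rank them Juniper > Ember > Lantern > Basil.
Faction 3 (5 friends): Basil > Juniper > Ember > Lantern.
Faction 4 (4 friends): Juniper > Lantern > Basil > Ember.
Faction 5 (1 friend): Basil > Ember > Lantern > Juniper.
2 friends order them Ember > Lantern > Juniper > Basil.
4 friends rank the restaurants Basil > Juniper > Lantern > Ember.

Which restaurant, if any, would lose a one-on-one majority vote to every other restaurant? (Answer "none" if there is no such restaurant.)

Pairwise majorities:
Ember–Juniper: Juniper 15–6.
Ember vs Lantern: 3+2+5+1+2 = 13 for Ember, 8 for Lantern — Ember by 13–8.
Ember–Basil: Basil 14–7.
Juniper vs Lantern: 15 to 6, Juniper.
Juniper–Basil: Basil 13–8.
Lantern–Basil: Lantern 11–10.
Each restaurant has at least one pairwise win (Ember beats Lantern; Juniper beats Ember; Lantern beats Basil; Basil beats Ember) — no Condorcet loser.

none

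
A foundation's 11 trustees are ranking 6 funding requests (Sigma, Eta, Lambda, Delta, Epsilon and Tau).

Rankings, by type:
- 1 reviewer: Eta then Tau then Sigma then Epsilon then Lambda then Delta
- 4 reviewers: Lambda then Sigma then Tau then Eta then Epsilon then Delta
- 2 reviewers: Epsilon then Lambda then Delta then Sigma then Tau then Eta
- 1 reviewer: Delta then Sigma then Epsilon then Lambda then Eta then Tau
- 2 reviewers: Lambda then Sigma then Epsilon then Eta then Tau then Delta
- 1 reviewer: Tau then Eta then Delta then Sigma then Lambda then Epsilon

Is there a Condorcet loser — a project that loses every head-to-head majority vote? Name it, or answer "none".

Head-to-head results (11 reviewers):
Sigma vs Eta: Sigma is ranked higher on 4+2+1+2 = 9 ballots, Eta on 2. Sigma wins 9–2.
Sigma vs Lambda: Lambda, 8–3.
Sigma vs Delta: Sigma is ranked higher on 1+4+2 = 7 ballots, Delta on 4. Sigma wins 7–4.
Sigma vs Epsilon: Sigma, 9–2.
Sigma vs Tau: Sigma wins 9–2.
Eta vs Lambda: Eta is ranked higher on 1+1 = 2 ballots, Lambda on 9. Lambda wins 9–2.
Eta vs Delta: Eta preferred on 1+4+2+1 = 8 ballots; Eta wins 8–3.
Eta vs Epsilon: 1+4+1 = 6 for Eta, 5 for Epsilon — Eta by 6–5.
Eta vs Tau: Eta preferred on 1+1+2 = 4 ballots; Tau wins 7–4.
Lambda–Delta: Lambda 9–2.
Lambda vs Epsilon: Lambda preferred on 4+2+1 = 7 ballots; Lambda wins 7–4.
Lambda vs Tau: Lambda, 9–2.
Delta vs Epsilon: 2 to 9, Epsilon.
Delta vs Tau: Delta is ranked higher on 2+1 = 3 ballots, Tau on 8. Tau wins 8–3.
Epsilon vs Tau: Tau wins 6–5.
Only Delta has no wins; Delta is the Condorcet loser.

Delta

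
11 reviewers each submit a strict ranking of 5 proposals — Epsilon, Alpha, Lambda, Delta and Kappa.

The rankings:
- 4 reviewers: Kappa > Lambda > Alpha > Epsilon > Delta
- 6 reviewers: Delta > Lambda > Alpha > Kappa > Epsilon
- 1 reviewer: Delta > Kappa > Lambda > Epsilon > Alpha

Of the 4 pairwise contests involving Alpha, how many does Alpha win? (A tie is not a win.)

Alpha against each rival (11 reviewers):
Alpha vs Epsilon: Alpha preferred on 4+6 = 10 ballots; Alpha wins 10–1.
Alpha vs Lambda: Lambda, 11–0.
Alpha vs Delta: Delta, 7–4.
Alpha–Kappa: Alpha 6–5.
Alpha beats Epsilon, Kappa; loses to Lambda, Delta — 2 pairwise wins.

2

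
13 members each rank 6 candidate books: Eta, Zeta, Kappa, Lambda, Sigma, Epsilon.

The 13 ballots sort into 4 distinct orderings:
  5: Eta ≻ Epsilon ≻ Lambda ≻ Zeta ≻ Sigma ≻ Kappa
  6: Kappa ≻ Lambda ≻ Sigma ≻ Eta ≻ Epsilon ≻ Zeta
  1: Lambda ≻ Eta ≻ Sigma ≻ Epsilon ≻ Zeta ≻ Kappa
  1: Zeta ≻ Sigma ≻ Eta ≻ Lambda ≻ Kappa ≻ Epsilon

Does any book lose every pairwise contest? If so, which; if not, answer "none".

none

Pairwise majorities:
Eta vs Zeta: Eta, 12–1.
Eta vs Kappa: Eta wins 7–6.
Eta vs Lambda: 6 to 7, Lambda.
Eta vs Sigma: 6 to 7, Sigma.
Eta vs Epsilon: Eta, 13–0.
Zeta vs Kappa: Zeta is ranked higher on 5+1+1 = 7 ballots, Kappa on 6. Zeta wins 7–6.
Zeta vs Lambda: Lambda, 12–1.
Zeta vs Sigma: Sigma wins 7–6.
Zeta vs Epsilon: 1 for Zeta, 12 for Epsilon — Epsilon by 12–1.
Kappa vs Lambda: 6 to 7, Lambda.
Kappa–Sigma: Sigma 7–6.
Kappa vs Epsilon: Kappa preferred on 6+1 = 7 ballots; Kappa wins 7–6.
Lambda vs Sigma: 12 to 1, Lambda.
Lambda vs Epsilon: Lambda, 8–5.
Sigma vs Epsilon: 6+1+1 = 8 for Sigma, 5 for Epsilon — Sigma by 8–5.
Every book wins at least one matchup (Eta beats Zeta; Zeta beats Kappa; Kappa beats Epsilon; Lambda beats Eta; Sigma beats Eta; Epsilon beats Zeta), so there is no Condorcet loser.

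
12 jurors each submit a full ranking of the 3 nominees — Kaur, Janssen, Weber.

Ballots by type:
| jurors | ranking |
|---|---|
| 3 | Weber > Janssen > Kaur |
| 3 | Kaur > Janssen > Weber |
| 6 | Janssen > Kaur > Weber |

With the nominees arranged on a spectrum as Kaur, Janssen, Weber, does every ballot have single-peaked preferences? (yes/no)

yes

Axis positions: Kaur=1, Janssen=2, Weber=3.
Type 1 (peak Weber at position 3): ranking walks positions 3-2-1, expanding outward from the peak — single-peaked.
Type 2 (peak Kaur at position 1): ranking walks positions 1-2-3, expanding outward from the peak — single-peaked.
Type 3 (peak Janssen at position 2): ranking walks positions 2-1-3, expanding outward from the peak — single-peaked.
Every ranking is single-peaked on this axis.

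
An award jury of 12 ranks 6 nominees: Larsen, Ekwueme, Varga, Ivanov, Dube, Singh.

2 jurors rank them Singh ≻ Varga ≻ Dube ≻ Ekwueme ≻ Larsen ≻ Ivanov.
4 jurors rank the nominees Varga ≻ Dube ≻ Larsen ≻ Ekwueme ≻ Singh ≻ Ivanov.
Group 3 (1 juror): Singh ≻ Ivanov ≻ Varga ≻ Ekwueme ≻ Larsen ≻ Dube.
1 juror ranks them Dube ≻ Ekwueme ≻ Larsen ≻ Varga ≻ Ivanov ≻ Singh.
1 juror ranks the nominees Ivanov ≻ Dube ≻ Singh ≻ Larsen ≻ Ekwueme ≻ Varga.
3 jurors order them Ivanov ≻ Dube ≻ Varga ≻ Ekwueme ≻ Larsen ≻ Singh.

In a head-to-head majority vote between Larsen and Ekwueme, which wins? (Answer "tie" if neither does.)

Ekwueme

Ballots ranking Larsen above Ekwueme: 4 + 1 = 5.
Ballots ranking Ekwueme above Larsen: 12 − 5 = 7.
Ekwueme wins the head-to-head 7–5.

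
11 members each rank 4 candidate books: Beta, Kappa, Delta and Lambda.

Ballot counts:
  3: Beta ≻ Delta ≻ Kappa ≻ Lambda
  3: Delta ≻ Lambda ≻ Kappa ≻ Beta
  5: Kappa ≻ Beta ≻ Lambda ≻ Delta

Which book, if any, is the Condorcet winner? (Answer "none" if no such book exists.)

Head-to-head results (11 members):
Beta–Kappa: Kappa 8–3.
Beta vs Delta: Beta, 8–3.
Beta vs Lambda: Beta wins 8–3.
Kappa vs Delta: Delta, 6–5.
Kappa vs Lambda: Kappa, 8–3.
Delta vs Lambda: Delta wins 6–5.
No book is unbeaten: Beta loses to Kappa; Kappa loses to Delta; Delta loses to Beta; Lambda loses to Beta. In particular Beta → Delta → Kappa → Beta is a majority cycle — no Condorcet winner exists.

none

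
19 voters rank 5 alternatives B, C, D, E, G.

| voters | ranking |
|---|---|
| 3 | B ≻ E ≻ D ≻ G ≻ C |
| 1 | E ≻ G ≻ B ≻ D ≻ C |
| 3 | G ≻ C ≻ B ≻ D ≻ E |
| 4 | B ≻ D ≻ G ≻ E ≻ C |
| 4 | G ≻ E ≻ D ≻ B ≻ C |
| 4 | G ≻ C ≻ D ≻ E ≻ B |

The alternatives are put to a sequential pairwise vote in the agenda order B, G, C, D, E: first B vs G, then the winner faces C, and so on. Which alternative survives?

G

Round 1: B vs G — 7–12, G advances.
Round 2: G vs C — 19–0, G advances.
Round 3: G vs D — 12–7, G advances.
Round 4: G vs E — 15–4, G advances.
G survives the agenda.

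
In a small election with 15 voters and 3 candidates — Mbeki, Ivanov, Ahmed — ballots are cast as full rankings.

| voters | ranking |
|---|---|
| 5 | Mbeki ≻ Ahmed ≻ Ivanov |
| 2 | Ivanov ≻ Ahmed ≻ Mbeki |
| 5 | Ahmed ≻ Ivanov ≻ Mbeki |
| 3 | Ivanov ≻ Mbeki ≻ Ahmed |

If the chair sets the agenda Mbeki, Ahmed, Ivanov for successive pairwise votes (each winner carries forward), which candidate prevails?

Round 1: Mbeki vs Ahmed — 8–7, Mbeki advances.
Round 2: Mbeki vs Ivanov — 5–10, Ivanov advances.
The agenda winner is Ivanov.

Ivanov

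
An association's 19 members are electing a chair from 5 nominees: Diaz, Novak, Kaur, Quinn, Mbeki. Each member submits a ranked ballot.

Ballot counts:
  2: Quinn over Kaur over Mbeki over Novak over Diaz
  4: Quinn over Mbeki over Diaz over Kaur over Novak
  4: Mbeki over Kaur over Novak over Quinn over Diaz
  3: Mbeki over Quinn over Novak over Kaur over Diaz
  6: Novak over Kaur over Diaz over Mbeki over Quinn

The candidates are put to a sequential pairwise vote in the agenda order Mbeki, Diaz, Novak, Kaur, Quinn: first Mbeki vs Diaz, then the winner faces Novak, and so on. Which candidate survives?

Mbeki

Round 1: Mbeki vs Diaz — 13–6, Mbeki advances.
Round 2: Mbeki vs Novak — 13–6, Mbeki advances.
Round 3: Mbeki vs Kaur — 11–8, Mbeki advances.
Round 4: Mbeki vs Quinn — 13–6, Mbeki advances.
The agenda winner is Mbeki.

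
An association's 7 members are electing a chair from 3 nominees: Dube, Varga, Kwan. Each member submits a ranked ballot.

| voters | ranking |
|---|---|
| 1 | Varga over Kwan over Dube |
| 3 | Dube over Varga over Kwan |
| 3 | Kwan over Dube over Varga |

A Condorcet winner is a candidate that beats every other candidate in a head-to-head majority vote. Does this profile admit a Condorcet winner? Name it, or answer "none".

none

Check each pair by majority over 7 ballots:
Dube vs Varga: 3+3 = 6 for Dube, 1 for Varga — Dube by 6–1.
Dube vs Kwan: 3 for Dube, 4 for Kwan — Kwan by 4–3.
Varga vs Kwan: Varga, 4–3.
No candidate is unbeaten: Dube loses to Kwan; Varga loses to Dube; Kwan loses to Varga. In particular Dube → Varga → Kwan → Dube is a majority cycle — no Condorcet winner exists.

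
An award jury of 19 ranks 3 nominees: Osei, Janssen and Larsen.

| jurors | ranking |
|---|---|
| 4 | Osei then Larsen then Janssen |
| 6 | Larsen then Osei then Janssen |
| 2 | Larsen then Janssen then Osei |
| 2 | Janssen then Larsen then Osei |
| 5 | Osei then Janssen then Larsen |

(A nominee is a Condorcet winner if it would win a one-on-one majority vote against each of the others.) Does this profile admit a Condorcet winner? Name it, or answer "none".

Larsen

Head-to-head results (19 jurors):
Osei vs Janssen: 4+6+5 = 15 for Osei, 4 for Janssen — Osei by 15–4.
Osei vs Larsen: Osei preferred on 4+5 = 9 ballots; Larsen wins 10–9.
Janssen vs Larsen: Janssen preferred on 2+5 = 7 ballots; Larsen wins 12–7.
Larsen beats each of Osei, Janssen — Larsen is the Condorcet winner.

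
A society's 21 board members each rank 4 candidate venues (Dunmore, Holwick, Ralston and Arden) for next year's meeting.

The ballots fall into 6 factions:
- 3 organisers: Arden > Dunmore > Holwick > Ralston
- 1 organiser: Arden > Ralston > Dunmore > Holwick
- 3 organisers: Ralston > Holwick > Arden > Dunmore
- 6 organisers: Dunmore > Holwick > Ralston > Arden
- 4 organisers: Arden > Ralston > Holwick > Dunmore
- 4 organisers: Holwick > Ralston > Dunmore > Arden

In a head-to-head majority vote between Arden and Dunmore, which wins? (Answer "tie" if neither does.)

Arden

Ballots ranking Arden above Dunmore: 3 + 1 + 3 + 4 = 11.
Ballots ranking Dunmore above Arden: 21 − 11 = 10.
Arden wins the head-to-head 11–10.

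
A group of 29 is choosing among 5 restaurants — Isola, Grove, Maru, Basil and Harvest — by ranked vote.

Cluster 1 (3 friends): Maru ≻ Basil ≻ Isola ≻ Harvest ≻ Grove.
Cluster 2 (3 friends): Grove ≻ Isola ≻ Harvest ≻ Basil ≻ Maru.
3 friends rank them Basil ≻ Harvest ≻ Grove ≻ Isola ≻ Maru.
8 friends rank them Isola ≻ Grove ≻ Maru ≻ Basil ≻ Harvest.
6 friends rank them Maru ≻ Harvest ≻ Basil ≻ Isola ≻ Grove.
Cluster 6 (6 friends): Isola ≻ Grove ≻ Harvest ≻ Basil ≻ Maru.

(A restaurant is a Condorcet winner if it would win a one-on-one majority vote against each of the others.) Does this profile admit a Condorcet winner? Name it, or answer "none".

Check each pair by majority over 29 ballots:
Isola vs Grove: Isola wins 23–6.
Isola vs Maru: Isola, 20–9.
Isola vs Basil: Isola, 17–12.
Isola vs Harvest: Isola, 20–9.
Grove vs Maru: Grove, 20–9.
Grove vs Basil: Grove wins 17–12.
Grove vs Harvest: Grove wins 17–12.
Maru–Basil: Maru 17–12.
Maru vs Harvest: Maru, 17–12.
Basil vs Harvest: Harvest wins 15–14.
Only Isola has no losses; Isola is the Condorcet winner.

Isola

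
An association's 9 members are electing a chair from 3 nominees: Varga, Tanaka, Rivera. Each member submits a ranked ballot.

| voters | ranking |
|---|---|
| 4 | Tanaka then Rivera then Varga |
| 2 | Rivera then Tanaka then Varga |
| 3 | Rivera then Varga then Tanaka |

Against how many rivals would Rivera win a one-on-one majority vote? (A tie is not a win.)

Rivera against each rival (9 voters):
Rivera vs Varga: 4+2+3 = 9 for Rivera, 0 for Varga — Rivera by 9–0.
Rivera–Tanaka: Rivera 5–4.
Rivera beats Varga, Tanaka — 2 pairwise wins.

2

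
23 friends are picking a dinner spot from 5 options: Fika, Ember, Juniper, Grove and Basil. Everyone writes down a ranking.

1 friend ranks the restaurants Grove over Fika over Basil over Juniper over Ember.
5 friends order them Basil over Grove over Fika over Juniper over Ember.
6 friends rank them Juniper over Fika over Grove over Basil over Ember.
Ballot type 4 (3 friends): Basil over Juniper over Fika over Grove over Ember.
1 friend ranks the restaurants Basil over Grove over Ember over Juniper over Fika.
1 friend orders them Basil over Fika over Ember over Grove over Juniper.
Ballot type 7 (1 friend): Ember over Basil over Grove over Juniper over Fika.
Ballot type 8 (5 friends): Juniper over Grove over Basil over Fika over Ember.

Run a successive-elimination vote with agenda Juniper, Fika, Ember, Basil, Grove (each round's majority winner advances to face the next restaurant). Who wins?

Grove

Round 1: Juniper vs Fika — 16–7, Juniper advances.
Round 2: Juniper vs Ember — 20–3, Juniper advances.
Round 3: Juniper vs Basil — 11–12, Basil advances.
Round 4: Basil vs Grove — 11–12, Grove advances.
The agenda winner is Grove.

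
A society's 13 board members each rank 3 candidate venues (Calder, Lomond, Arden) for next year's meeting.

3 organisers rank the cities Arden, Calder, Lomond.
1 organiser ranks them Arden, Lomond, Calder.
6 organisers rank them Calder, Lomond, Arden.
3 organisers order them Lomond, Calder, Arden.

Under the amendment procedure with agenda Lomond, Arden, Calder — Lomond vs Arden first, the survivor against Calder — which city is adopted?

Round 1: Lomond vs Arden — 9–4, Lomond advances.
Round 2: Lomond vs Calder — 4–9, Calder advances.
Calder survives the agenda.

Calder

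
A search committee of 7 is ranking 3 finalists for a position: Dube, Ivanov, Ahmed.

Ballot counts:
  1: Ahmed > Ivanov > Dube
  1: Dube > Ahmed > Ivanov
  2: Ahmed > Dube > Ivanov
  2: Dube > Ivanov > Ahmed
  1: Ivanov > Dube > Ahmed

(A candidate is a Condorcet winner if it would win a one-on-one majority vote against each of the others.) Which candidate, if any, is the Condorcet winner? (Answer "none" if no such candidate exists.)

Dube

Head-to-head results (7 committee members):
Dube vs Ivanov: 5 to 2, Dube.
Dube vs Ahmed: Dube wins 4–3.
Ivanov vs Ahmed: Ahmed, 4–3.
Only Dube has no losses; Dube is the Condorcet winner.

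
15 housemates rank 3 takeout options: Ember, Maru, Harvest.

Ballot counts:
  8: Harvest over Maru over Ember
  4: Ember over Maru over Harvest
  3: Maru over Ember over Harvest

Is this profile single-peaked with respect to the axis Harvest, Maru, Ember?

yes

Axis positions: Harvest=1, Maru=2, Ember=3.
Faction 1 (peak Harvest at position 1): ranking walks positions 1-2-3, expanding outward from the peak — single-peaked.
Faction 2 (peak Ember at position 3): ranking walks positions 3-2-1, expanding outward from the peak — single-peaked.
Faction 3 (peak Maru at position 2): ranking walks positions 2-3-1, expanding outward from the peak — single-peaked.
Every ranking is single-peaked on this axis.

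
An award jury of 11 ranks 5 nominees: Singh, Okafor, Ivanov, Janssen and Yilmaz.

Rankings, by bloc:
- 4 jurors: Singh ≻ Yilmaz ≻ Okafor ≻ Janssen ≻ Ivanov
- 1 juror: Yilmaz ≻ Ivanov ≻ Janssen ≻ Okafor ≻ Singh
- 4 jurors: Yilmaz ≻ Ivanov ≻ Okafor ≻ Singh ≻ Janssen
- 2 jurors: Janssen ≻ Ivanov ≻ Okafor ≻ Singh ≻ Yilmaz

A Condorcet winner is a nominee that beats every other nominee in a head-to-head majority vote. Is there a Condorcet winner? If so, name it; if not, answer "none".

none

Check each pair by majority over 11 ballots:
Singh vs Okafor: Okafor wins 7–4.
Singh–Ivanov: Ivanov 7–4.
Singh vs Janssen: Singh wins 8–3.
Singh vs Yilmaz: Singh, 6–5.
Okafor vs Ivanov: Ivanov, 7–4.
Okafor vs Janssen: Okafor wins 8–3.
Okafor–Yilmaz: Yilmaz 9–2.
Ivanov–Janssen: Janssen 6–5.
Ivanov vs Yilmaz: Yilmaz wins 9–2.
Janssen–Yilmaz: Yilmaz 9–2.
Every nominee loses at least once (Singh loses to Okafor; Okafor loses to Ivanov; Ivanov loses to Janssen; Janssen loses to Singh; Yilmaz loses to Singh). The majority relation contains the cycle Singh > Janssen > Ivanov > Singh, so there is no Condorcet winner.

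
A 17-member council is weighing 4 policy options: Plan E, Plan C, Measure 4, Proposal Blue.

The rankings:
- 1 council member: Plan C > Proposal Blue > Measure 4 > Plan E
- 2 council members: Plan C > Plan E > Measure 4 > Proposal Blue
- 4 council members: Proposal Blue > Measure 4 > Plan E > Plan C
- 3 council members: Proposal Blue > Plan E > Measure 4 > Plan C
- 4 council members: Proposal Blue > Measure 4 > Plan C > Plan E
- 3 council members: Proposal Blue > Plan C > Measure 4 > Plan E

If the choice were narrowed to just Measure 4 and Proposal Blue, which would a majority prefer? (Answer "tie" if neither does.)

Ballots ranking Measure 4 above Proposal Blue: 2.
Ballots ranking Proposal Blue above Measure 4: 17 − 2 = 15.
Proposal Blue wins the head-to-head 15–2.

Proposal Blue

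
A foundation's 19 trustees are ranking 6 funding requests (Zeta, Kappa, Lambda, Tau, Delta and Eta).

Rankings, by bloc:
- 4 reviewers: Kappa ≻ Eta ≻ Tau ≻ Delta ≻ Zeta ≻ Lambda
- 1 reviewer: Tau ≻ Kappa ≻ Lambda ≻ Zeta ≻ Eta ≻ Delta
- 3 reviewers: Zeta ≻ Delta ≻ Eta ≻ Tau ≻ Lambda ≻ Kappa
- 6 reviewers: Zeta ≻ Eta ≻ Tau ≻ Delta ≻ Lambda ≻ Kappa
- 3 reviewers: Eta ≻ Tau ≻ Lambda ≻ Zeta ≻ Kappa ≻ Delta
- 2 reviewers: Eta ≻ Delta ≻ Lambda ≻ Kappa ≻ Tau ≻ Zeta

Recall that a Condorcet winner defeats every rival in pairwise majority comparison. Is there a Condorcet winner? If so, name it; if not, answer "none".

none

Pairwise majorities:
Zeta vs Kappa: Zeta, 12–7.
Zeta vs Lambda: Zeta wins 13–6.
Zeta vs Tau: Tau, 10–9.
Zeta vs Delta: Zeta wins 13–6.
Zeta–Eta: Zeta 10–9.
Kappa–Lambda: Lambda 14–5.
Kappa vs Tau: Tau wins 13–6.
Kappa–Delta: Delta 11–8.
Kappa–Eta: Eta 14–5.
Lambda vs Tau: Tau, 17–2.
Lambda vs Delta: Delta, 15–4.
Lambda vs Eta: Eta, 18–1.
Tau vs Delta: Tau, 14–5.
Tau vs Eta: Eta wins 18–1.
Delta vs Eta: Eta, 16–3.
No project is unbeaten: Zeta loses to Tau; Kappa loses to Zeta; Lambda loses to Zeta; Tau loses to Eta; Delta loses to Zeta; Eta loses to Zeta. In particular Zeta > Eta > Tau > Zeta is a majority cycle — no Condorcet winner exists.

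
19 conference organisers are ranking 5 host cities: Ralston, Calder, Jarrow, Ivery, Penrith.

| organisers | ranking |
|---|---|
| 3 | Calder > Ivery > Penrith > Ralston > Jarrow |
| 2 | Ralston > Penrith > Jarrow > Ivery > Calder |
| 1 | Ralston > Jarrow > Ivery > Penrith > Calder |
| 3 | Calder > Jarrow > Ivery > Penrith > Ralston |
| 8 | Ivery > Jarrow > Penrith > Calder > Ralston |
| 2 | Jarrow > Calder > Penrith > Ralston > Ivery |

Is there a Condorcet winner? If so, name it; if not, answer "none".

Check each pair by majority over 19 ballots:
Ralston vs Calder: Ralston preferred on 2+1 = 3 ballots; Calder wins 16–3.
Ralston vs Jarrow: Ralston preferred on 3+2+1 = 6 ballots; Jarrow wins 13–6.
Ralston vs Ivery: Ralston preferred on 2+1+2 = 5 ballots; Ivery wins 14–5.
Ralston vs Penrith: 2+1 = 3 for Ralston, 16 for Penrith — Penrith by 16–3.
Calder vs Jarrow: Calder preferred on 3+3 = 6 ballots; Jarrow wins 13–6.
Calder vs Ivery: Calder is ranked higher on 3+3+2 = 8 ballots, Ivery on 11. Ivery wins 11–8.
Calder vs Penrith: 8 to 11, Penrith.
Jarrow vs Ivery: Jarrow preferred on 2+1+3+2 = 8 ballots; Ivery wins 11–8.
Jarrow vs Penrith: 14 to 5, Jarrow.
Ivery vs Penrith: 15 to 4, Ivery.
Ivery wins every pairwise contest, so Ivery is the Condorcet winner.

Ivery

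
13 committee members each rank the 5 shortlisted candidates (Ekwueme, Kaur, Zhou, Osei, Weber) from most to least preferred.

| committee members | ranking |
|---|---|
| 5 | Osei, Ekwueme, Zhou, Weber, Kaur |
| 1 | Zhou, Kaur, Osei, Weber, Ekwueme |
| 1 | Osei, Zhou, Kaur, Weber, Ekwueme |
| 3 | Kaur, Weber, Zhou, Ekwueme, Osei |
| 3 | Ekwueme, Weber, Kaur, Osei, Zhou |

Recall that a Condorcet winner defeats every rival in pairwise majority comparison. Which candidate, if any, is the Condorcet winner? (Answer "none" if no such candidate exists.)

none

Check each pair by majority over 13 ballots:
Ekwueme vs Kaur: Ekwueme preferred on 5+3 = 8 ballots; Ekwueme wins 8–5.
Ekwueme vs Zhou: 5+3 = 8 for Ekwueme, 5 for Zhou — Ekwueme by 8–5.
Ekwueme vs Osei: 6 to 7, Osei.
Ekwueme vs Weber: Ekwueme is ranked higher on 5+3 = 8 ballots, Weber on 5. Ekwueme wins 8–5.
Kaur vs Zhou: Kaur preferred on 3+3 = 6 ballots; Zhou wins 7–6.
Kaur vs Osei: Kaur preferred on 1+3+3 = 7 ballots; Kaur wins 7–6.
Kaur–Weber: Weber 8–5.
Zhou vs Osei: 1+3 = 4 for Zhou, 9 for Osei — Osei by 9–4.
Zhou vs Weber: 5+1+1 = 7 for Zhou, 6 for Weber — Zhou by 7–6.
Osei vs Weber: Osei, 7–6.
Every candidate loses at least once (Ekwueme loses to Osei; Kaur loses to Ekwueme; Zhou loses to Ekwueme; Osei loses to Kaur; Weber loses to Ekwueme). The majority relation contains the cycle Ekwueme > Kaur > Osei > Ekwueme, so there is no Condorcet winner.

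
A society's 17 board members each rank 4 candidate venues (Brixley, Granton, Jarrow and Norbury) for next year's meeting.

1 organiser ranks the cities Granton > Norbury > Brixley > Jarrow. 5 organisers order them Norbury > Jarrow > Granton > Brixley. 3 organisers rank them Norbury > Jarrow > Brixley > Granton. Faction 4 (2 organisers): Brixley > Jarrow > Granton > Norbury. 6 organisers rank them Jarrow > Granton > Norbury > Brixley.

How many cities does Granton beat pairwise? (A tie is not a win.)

Granton against each rival (17 organisers):
Granton vs Brixley: Granton, 12–5.
Granton vs Jarrow: Jarrow wins 16–1.
Granton vs Norbury: Granton is ranked higher on 1+2+6 = 9 ballots, Norbury on 8. Granton wins 9–8.
Granton beats Brixley, Norbury; loses to Jarrow — 2 pairwise wins.

2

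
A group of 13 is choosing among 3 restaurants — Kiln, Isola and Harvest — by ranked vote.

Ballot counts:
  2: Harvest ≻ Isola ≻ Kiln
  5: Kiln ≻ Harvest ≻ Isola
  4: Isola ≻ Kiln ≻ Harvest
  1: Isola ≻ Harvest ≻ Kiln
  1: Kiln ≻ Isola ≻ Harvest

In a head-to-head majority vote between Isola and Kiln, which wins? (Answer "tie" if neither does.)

Isola

Ballots ranking Isola above Kiln: 2 + 4 + 1 = 7.
Ballots ranking Kiln above Isola: 13 − 7 = 6.
Isola wins the head-to-head 7–6.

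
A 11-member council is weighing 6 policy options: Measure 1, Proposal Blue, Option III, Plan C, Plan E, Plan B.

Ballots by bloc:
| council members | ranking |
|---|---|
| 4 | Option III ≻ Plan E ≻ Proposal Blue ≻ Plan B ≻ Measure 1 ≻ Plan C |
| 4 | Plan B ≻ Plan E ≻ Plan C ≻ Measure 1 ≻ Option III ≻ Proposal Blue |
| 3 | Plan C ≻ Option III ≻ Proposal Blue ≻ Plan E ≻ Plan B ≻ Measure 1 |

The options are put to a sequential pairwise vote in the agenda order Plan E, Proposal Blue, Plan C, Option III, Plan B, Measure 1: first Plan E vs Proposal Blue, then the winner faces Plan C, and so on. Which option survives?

Round 1: Plan E vs Proposal Blue — 8–3, Plan E advances.
Round 2: Plan E vs Plan C — 8–3, Plan E advances.
Round 3: Plan E vs Option III — 4–7, Option III advances.
Round 4: Option III vs Plan B — 7–4, Option III advances.
Round 5: Option III vs Measure 1 — 7–4, Option III advances.
The agenda winner is Option III.

Option III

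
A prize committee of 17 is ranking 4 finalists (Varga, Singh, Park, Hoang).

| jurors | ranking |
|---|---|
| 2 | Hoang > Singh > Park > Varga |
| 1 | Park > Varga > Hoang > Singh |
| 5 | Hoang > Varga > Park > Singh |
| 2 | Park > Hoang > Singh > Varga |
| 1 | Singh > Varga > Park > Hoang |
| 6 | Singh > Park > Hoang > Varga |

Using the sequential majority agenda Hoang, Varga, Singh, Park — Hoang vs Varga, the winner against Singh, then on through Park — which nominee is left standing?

Round 1: Hoang vs Varga — 15–2, Hoang advances.
Round 2: Hoang vs Singh — 10–7, Hoang advances.
Round 3: Hoang vs Park — 7–10, Park advances.
The agenda winner is Park.

Park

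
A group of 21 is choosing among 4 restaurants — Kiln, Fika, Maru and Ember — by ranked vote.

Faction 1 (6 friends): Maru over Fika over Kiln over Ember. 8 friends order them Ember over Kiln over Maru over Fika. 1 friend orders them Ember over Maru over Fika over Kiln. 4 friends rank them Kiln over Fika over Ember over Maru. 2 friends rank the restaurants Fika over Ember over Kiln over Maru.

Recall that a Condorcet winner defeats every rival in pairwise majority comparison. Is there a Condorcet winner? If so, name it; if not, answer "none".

none

Check each pair by majority over 21 ballots:
Kiln vs Fika: Kiln, 12–9.
Kiln vs Maru: Kiln wins 14–7.
Kiln vs Ember: Ember, 11–10.
Fika–Maru: Maru 15–6.
Fika vs Ember: Fika wins 12–9.
Maru vs Ember: Ember wins 15–6.
Every restaurant loses at least once (Kiln loses to Ember; Fika loses to Kiln; Maru loses to Kiln; Ember loses to Fika). The majority relation contains the cycle Kiln beats Fika beats Ember beats Kiln, so there is no Condorcet winner.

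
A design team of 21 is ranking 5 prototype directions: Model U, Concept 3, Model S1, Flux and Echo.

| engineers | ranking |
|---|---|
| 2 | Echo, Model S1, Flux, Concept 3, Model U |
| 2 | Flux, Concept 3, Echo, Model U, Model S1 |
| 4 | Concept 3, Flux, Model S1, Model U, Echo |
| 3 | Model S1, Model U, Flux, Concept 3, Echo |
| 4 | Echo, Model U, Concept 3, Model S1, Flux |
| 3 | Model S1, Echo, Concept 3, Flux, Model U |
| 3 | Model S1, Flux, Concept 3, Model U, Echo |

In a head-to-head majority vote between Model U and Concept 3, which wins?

Ballots ranking Model U above Concept 3: 3 + 4 = 7.
Ballots ranking Concept 3 above Model U: 21 − 7 = 14.
Concept 3 wins the head-to-head 14–7.

Concept 3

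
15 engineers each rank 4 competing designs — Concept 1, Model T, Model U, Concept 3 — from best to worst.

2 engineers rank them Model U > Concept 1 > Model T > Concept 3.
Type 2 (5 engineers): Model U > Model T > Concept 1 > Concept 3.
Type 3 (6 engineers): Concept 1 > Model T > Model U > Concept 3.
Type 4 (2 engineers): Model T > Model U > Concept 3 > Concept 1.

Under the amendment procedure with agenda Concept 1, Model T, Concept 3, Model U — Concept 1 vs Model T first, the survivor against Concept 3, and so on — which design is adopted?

Round 1: Concept 1 vs Model T — 8–7, Concept 1 advances.
Round 2: Concept 1 vs Concept 3 — 13–2, Concept 1 advances.
Round 3: Concept 1 vs Model U — 6–9, Model U advances.
The agenda winner is Model U.

Model U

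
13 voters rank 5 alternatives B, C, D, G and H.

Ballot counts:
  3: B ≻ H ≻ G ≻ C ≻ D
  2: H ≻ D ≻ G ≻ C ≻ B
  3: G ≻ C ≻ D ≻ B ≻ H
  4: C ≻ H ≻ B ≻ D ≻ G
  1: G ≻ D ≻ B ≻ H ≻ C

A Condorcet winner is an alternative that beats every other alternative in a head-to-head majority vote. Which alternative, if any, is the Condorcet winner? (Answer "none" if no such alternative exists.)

Pairwise majorities:
B vs C: C wins 9–4.
B–D: B 7–6.
B–G: B 7–6.
B vs H: B, 7–6.
C vs D: C wins 10–3.
C–G: G 9–4.
C vs H: C, 7–6.
D–G: G 7–6.
D–H: H 9–4.
G vs H: H wins 9–4.
Every alternative loses at least once (B loses to C; C loses to G; D loses to B; G loses to B; H loses to B). The majority relation contains the cycle B beats G beats C beats B, so there is no Condorcet winner.

none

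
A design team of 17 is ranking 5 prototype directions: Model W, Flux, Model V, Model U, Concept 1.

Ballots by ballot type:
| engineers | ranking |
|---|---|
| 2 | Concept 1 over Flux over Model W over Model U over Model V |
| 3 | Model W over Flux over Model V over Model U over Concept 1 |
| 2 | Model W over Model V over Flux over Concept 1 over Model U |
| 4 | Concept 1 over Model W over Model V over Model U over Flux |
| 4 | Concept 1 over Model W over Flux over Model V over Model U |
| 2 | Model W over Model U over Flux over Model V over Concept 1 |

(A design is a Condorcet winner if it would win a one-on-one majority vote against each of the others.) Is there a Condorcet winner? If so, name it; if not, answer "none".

Pairwise majorities:
Model W vs Flux: 15 to 2, Model W.
Model W vs Model V: 17 to 0, Model W.
Model W vs Model U: Model W is ranked higher on 2+3+2+4+4+2 = 17 ballots, Model U on 0. Model W wins 17–0.
Model W vs Concept 1: 3+2+2 = 7 for Model W, 10 for Concept 1 — Concept 1 by 10–7.
Flux vs Model V: 11 to 6, Flux.
Flux vs Model U: 2+3+2+4 = 11 for Flux, 6 for Model U — Flux by 11–6.
Flux vs Concept 1: Flux preferred on 3+2+2 = 7 ballots; Concept 1 wins 10–7.
Model V vs Model U: Model V preferred on 3+2+4+4 = 13 ballots; Model V wins 13–4.
Model V vs Concept 1: 3+2+2 = 7 for Model V, 10 for Concept 1 — Concept 1 by 10–7.
Model U vs Concept 1: 5 to 12, Concept 1.
Only Concept 1 has no losses; Concept 1 is the Condorcet winner.

Concept 1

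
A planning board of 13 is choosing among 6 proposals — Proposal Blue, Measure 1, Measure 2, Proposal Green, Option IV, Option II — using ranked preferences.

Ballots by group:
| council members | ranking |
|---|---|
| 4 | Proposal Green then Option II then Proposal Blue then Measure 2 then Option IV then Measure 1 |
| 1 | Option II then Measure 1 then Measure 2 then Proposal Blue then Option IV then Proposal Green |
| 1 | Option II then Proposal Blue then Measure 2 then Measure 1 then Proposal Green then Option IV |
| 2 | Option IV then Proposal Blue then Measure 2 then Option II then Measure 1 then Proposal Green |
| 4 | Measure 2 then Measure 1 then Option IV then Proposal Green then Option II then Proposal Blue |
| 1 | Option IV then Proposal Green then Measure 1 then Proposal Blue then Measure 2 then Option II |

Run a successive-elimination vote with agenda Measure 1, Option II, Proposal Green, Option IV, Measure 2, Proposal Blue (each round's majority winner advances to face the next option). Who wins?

Proposal Blue

Round 1: Measure 1 vs Option II — 5–8, Option II advances.
Round 2: Option II vs Proposal Green — 4–9, Proposal Green advances.
Round 3: Proposal Green vs Option IV — 5–8, Option IV advances.
Round 4: Option IV vs Measure 2 — 3–10, Measure 2 advances.
Round 5: Measure 2 vs Proposal Blue — 5–8, Proposal Blue advances.
The agenda winner is Proposal Blue.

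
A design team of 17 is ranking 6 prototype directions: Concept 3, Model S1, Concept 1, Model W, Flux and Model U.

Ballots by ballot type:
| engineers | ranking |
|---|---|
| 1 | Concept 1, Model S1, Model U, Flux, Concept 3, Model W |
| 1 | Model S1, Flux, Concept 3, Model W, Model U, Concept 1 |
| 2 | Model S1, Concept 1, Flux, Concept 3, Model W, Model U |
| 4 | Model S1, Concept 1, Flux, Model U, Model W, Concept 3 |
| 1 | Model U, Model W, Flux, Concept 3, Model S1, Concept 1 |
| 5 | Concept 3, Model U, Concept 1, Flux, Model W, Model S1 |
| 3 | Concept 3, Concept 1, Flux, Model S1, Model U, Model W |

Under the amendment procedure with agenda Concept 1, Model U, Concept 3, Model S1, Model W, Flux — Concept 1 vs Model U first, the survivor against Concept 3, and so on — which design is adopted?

Flux

Round 1: Concept 1 vs Model U — 10–7, Concept 1 advances.
Round 2: Concept 1 vs Concept 3 — 7–10, Concept 3 advances.
Round 3: Concept 3 vs Model S1 — 9–8, Concept 3 advances.
Round 4: Concept 3 vs Model W — 12–5, Concept 3 advances.
Round 5: Concept 3 vs Flux — 8–9, Flux advances.
Flux survives the agenda.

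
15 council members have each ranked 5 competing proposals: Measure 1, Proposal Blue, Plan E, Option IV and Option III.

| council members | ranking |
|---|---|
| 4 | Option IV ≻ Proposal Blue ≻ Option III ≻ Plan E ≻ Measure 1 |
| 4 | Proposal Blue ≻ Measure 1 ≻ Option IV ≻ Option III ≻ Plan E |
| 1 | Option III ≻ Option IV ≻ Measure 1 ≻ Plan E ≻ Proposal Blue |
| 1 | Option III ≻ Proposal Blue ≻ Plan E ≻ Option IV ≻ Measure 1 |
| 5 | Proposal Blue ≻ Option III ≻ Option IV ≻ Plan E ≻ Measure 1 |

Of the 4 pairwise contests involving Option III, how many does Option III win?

Option III against each rival (15 council members):
Option III vs Measure 1: Option III preferred on 4+1+1+5 = 11 ballots; Option III wins 11–4.
Option III vs Proposal Blue: 2 to 13, Proposal Blue.
Option III vs Plan E: Option III, 15–0.
Option III vs Option IV: Option IV wins 8–7.
Option III beats Measure 1, Plan E; loses to Proposal Blue, Option IV — 2 pairwise wins.

2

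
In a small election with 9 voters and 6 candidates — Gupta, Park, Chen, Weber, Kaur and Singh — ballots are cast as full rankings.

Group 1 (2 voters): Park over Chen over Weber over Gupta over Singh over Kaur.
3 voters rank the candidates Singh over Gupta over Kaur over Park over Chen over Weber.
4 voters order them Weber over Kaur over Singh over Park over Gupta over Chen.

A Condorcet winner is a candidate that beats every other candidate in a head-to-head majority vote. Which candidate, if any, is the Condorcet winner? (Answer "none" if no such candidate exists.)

Check each pair by majority over 9 ballots:
Gupta–Park: Park 6–3.
Gupta–Chen: Gupta 7–2.
Gupta vs Weber: Weber wins 6–3.
Gupta vs Kaur: Gupta wins 5–4.
Gupta–Singh: Singh 7–2.
Park vs Chen: Park, 9–0.
Park vs Weber: Park wins 5–4.
Park vs Kaur: Kaur, 7–2.
Park–Singh: Singh 7–2.
Chen vs Weber: Chen, 5–4.
Chen vs Kaur: Kaur wins 7–2.
Chen vs Singh: Singh, 7–2.
Weber vs Kaur: Weber, 6–3.
Weber–Singh: Weber 6–3.
Kaur–Singh: Singh 5–4.
Each candidate drops at least one matchup (Gupta loses to Park; Park loses to Kaur; Chen loses to Gupta; Weber loses to Park; Kaur loses to Gupta; Singh loses to Weber); the cycle Gupta beats Chen beats Weber beats Gupta rules out a Condorcet winner.

none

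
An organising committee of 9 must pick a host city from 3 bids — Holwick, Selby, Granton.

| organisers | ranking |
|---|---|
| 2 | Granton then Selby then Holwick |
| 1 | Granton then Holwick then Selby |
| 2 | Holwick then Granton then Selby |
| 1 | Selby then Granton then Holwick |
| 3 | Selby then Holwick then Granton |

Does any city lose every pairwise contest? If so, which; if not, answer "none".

none

Pairwise majorities:
Holwick vs Selby: Selby wins 6–3.
Holwick–Granton: Holwick 5–4.
Selby vs Granton: 4 to 5, Granton.
No city is winless: Holwick beats Granton; Selby beats Holwick; Granton beats Selby. There is no Condorcet loser.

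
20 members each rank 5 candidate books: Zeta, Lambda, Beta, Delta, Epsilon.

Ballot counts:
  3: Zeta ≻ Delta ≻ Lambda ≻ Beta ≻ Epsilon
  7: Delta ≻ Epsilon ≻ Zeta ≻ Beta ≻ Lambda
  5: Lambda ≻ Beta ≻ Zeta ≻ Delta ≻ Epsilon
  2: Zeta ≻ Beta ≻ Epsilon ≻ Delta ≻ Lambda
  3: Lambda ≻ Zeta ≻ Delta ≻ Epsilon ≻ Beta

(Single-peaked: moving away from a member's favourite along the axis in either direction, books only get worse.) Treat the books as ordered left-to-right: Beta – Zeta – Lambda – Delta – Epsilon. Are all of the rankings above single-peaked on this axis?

no

Axis positions: Beta=1, Zeta=2, Lambda=3, Delta=4, Epsilon=5.
Cluster 1: ranking walks positions 2-4-3-1-5; Delta is ranked above Lambda even though Lambda lies between Delta and the peak Zeta on the axis — preferences dip and rise again. Not single-peaked.
Cluster 2: ranking walks positions 4-5-2-1-3; Zeta is ranked above Lambda even though Lambda lies between Zeta and the peak Delta on the axis — preferences dip and rise again. Not single-peaked.
Cluster 3: ranking walks positions 3-1-2-4-5; Beta is ranked above Zeta even though Zeta lies between Beta and the peak Lambda on the axis — preferences dip and rise again. Not single-peaked.
Cluster 4: ranking walks positions 2-1-5-4-3; Epsilon is ranked above Lambda even though Lambda lies between Epsilon and the peak Zeta on the axis — preferences dip and rise again. Not single-peaked.
Cluster 5 (peak Lambda at position 3): ranking walks positions 3-2-4-5-1, expanding outward from the peak — single-peaked.
Cluster 1 violates single-peakedness, so the profile is not single-peaked on this axis.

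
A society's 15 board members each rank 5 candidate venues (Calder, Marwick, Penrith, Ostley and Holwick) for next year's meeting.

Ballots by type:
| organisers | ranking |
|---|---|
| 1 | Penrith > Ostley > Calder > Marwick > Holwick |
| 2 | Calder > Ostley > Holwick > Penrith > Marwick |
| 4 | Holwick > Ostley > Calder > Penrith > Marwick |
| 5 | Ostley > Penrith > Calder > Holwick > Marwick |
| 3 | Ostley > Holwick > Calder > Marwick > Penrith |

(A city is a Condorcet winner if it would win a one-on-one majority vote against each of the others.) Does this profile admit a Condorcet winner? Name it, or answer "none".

Check each pair by majority over 15 ballots:
Calder vs Marwick: Calder preferred on 1+2+4+5+3 = 15 ballots; Calder wins 15–0.
Calder vs Penrith: 9 to 6, Calder.
Calder vs Ostley: Calder preferred on 2 ballots; Ostley wins 13–2.
Calder vs Holwick: 1+2+5 = 8 for Calder, 7 for Holwick — Calder by 8–7.
Marwick vs Penrith: Marwick preferred on 3 ballots; Penrith wins 12–3.
Marwick vs Ostley: Marwick is ranked higher on 0 ballots, Ostley on 15. Ostley wins 15–0.
Marwick vs Holwick: 1 for Marwick, 14 for Holwick — Holwick by 14–1.
Penrith vs Ostley: Penrith preferred on 1 ballot; Ostley wins 14–1.
Penrith vs Holwick: 1+5 = 6 for Penrith, 9 for Holwick — Holwick by 9–6.
Ostley vs Holwick: 1+2+5+3 = 11 for Ostley, 4 for Holwick — Ostley by 11–4.
Only Ostley has no losses; Ostley is the Condorcet winner.

Ostley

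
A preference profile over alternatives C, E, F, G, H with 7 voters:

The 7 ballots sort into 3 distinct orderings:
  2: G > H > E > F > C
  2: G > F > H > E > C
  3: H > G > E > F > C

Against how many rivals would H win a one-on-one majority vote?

3

H against each rival (7 voters):
H vs C: H is ranked higher on 2+2+3 = 7 ballots, C on 0. H wins 7–0.
H vs E: H, 7–0.
H vs F: H, 5–2.
H–G: G 4–3.
H beats C, E, F; loses to G — 3 pairwise wins.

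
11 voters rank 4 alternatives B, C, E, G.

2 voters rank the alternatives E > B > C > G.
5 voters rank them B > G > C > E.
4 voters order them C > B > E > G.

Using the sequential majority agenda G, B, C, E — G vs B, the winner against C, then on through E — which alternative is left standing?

B

Round 1: G vs B — 0–11, B advances.
Round 2: B vs C — 7–4, B advances.
Round 3: B vs E — 9–2, B advances.
B survives the agenda.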